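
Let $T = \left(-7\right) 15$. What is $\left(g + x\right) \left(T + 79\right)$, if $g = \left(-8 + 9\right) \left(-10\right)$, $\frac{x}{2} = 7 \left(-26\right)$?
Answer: $9724$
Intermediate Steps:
$x = -364$ ($x = 2 \cdot 7 \left(-26\right) = 2 \left(-182\right) = -364$)
$T = -105$
$g = -10$ ($g = 1 \left(-10\right) = -10$)
$\left(g + x\right) \left(T + 79\right) = \left(-10 - 364\right) \left(-105 + 79\right) = \left(-374\right) \left(-26\right) = 9724$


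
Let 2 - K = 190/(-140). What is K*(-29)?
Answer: -1363/14 ≈ -97.357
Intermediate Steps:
K = 47/14 (K = 2 - 190/(-140) = 2 - 190*(-1)/140 = 2 - 1*(-19/14) = 2 + 19/14 = 47/14 ≈ 3.3571)
K*(-29) = (47/14)*(-29) = -1363/14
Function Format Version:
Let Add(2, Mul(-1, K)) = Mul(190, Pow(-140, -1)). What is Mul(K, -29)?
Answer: Rational(-1363, 14) ≈ -97.357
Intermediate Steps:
K = Rational(47, 14) (K = Add(2, Mul(-1, Mul(190, Pow(-140, -1)))) = Add(2, Mul(-1, Mul(190, Rational(-1, 140)))) = Add(2, Mul(-1, Rational(-19, 14))) = Add(2, Rational(19, 14)) = Rational(47, 14) ≈ 3.3571)
Mul(K, -29) = Mul(Rational(47, 14), -29) = Rational(-1363, 14)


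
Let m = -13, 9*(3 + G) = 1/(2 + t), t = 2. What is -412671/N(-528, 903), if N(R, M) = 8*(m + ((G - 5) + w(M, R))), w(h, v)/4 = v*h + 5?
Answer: 530577/19616266 ≈ 0.027048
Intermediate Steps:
w(h, v) = 20 + 4*h*v (w(h, v) = 4*(v*h + 5) = 4*(h*v + 5) = 4*(5 + h*v) = 20 + 4*h*v)
G = -107/36 (G = -3 + 1/(9*(2 + 2)) = -3 + (⅑)/4 = -3 + (⅑)*(¼) = -3 + 1/36 = -107/36 ≈ -2.9722)
N(R, M) = -70/9 + 32*M*R (N(R, M) = 8*(-13 + ((-107/36 - 5) + (20 + 4*M*R))) = 8*(-13 + (-287/36 + (20 + 4*M*R))) = 8*(-13 + (433/36 + 4*M*R)) = 8*(-35/36 + 4*M*R) = -70/9 + 32*M*R)
-412671/N(-528, 903) = -412671/(-70/9 + 32*903*(-528)) = -412671/(-70/9 - 15257088) = -412671/(-137313862/9) = -412671*(-9/137313862) = 530577/19616266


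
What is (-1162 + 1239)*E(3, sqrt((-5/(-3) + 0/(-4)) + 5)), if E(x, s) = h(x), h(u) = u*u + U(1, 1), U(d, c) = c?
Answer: 770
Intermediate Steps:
h(u) = 1 + u**2 (h(u) = u*u + 1 = u**2 + 1 = 1 + u**2)
E(x, s) = 1 + x**2
(-1162 + 1239)*E(3, sqrt((-5/(-3) + 0/(-4)) + 5)) = (-1162 + 1239)*(1 + 3**2) = 77*(1 + 9) = 77*10 = 770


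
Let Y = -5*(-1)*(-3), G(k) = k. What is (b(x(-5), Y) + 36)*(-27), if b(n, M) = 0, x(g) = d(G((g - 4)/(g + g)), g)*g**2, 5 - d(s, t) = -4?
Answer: -972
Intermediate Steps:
d(s, t) = 9 (d(s, t) = 5 - 1*(-4) = 5 + 4 = 9)
x(g) = 9*g**2
Y = -15 (Y = 5*(-3) = -15)
(b(x(-5), Y) + 36)*(-27) = (0 + 36)*(-27) = 36*(-27) = -972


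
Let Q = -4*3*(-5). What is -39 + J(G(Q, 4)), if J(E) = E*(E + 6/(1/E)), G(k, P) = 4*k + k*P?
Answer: 1612761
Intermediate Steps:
Q = 60 (Q = -12*(-5) = 60)
G(k, P) = 4*k + P*k
J(E) = 7*E**2 (J(E) = E*(E + 6*E) = E*(7*E) = 7*E**2)
-39 + J(G(Q, 4)) = -39 + 7*(60*(4 + 4))**2 = -39 + 7*(60*8)**2 = -39 + 7*480**2 = -39 + 7*230400 = -39 + 1612800 = 1612761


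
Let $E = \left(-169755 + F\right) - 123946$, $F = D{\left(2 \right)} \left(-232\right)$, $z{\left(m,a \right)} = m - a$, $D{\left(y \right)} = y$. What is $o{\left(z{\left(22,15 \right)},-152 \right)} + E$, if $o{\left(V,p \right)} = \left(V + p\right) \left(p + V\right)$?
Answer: $-273140$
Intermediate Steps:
$F = -464$ ($F = 2 \left(-232\right) = -464$)
$o{\left(V,p \right)} = \left(V + p\right)^{2}$ ($o{\left(V,p \right)} = \left(V + p\right) \left(V + p\right) = \left(V + p\right)^{2}$)
$E = -294165$ ($E = \left(-169755 - 464\right) - 123946 = -170219 - 123946 = -294165$)
$o{\left(z{\left(22,15 \right)},-152 \right)} + E = \left(\left(22 - 15\right) - 152\right)^{2} - 294165 = \left(7 - 152\right)^{2} - 294165 = \left(-145\right)^{2} - 294165 = 21025 - 294165 = -273140$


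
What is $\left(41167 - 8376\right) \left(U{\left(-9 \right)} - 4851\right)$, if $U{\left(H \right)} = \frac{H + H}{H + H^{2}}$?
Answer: $- \frac{636309355}{4} \approx -1.5908 \cdot 10^{8}$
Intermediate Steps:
$U{\left(H \right)} = \frac{2 H}{H + H^{2}}$
$\left(41167 - 8376\right) \left(U{\left(-9 \right)} - 4851\right) = \left(41167 - 8376\right) \left(\frac{2}{1 - 9} - 4851\right) = 32791 \left(\frac{2}{-8} - 4851\right) = 32791 \left(2 \left(- \frac{1}{8}\right) - 4851\right) = 32791 \left(- \frac{1}{4} - 4851\right) = 32791 \left(- \frac{19405}{4}\right) = - \frac{636309355}{4}$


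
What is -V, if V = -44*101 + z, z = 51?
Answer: 4393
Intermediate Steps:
V = -4393 (V = -44*101 + 51 = -4444 + 51 = -4393)
-V = -1*(-4393) = 4393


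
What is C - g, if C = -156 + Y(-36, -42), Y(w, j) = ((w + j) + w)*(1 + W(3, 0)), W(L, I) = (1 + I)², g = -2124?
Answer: 1740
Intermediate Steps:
Y(w, j) = 2*j + 4*w (Y(w, j) = ((w + j) + w)*(1 + (1 + 0)²) = ((j + w) + w)*(1 + 1²) = (j + 2*w)*(1 + 1) = (j + 2*w)*2 = 2*j + 4*w)
C = -384 (C = -156 + (2*(-42) + 4*(-36)) = -156 + (-84 - 144) = -156 - 228 = -384)
C - g = -384 - 1*(-2124) = -384 + 2124 = 1740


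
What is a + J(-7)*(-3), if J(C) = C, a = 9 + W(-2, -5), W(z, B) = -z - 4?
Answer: 28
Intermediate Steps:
W(z, B) = -4 - z
a = 7 (a = 9 + (-4 - 1*(-2)) = 9 + (-4 + 2) = 9 - 2 = 7)
a + J(-7)*(-3) = 7 - 7*(-3) = 7 + 21 = 28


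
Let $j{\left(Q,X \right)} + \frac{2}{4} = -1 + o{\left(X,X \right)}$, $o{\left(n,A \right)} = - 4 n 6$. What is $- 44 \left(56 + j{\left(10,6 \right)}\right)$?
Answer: $3938$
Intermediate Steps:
$o{\left(n,A \right)} = - 24 n$ ($o{\left(n,A \right)} = - 4 \cdot 6 n = - 24 n$)
$j{\left(Q,X \right)} = - \frac{3}{2} - 24 X$ ($j{\left(Q,X \right)} = - \frac{1}{2} - \left(1 + 24 X\right) = - \frac{3}{2} - 24 X$)
$- 44 \left(56 + j{\left(10,6 \right)}\right) = - 44 \left(56 - \frac{291}{2}\right) = \left(-44\right) \left(- \frac{179}{2}\right) = 3938$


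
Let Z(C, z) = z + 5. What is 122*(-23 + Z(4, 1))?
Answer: -2074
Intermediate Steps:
Z(C, z) = 5 + z
122*(-23 + Z(4, 1)) = 122*(-23 + (5 + 1)) = 122*(-23 + 6) = 122*(-17) = -2074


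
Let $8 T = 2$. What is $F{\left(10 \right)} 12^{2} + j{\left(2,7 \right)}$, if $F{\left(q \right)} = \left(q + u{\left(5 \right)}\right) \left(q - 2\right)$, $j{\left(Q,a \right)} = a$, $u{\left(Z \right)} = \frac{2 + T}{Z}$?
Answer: $\frac{60227}{5} \approx 12045.0$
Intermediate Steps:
$T = \frac{1}{4}$ ($T = \frac{1}{8} \cdot 2 = \frac{1}{4} \approx 0.25$)
$u{\left(Z \right)} = \frac{9}{4 Z}$ ($u{\left(Z \right)} = \frac{2 + \frac{1}{4}}{Z} = \frac{1}{Z} \frac{9}{4} = \frac{9}{4 Z}$)
$F{\left(q \right)} = \left(-2 + q\right) \left(\frac{9}{20} + q\right)$ ($F{\left(q \right)} = \left(q + \frac{9}{4 \cdot 5}\right) \left(q - 2\right) = \left(q + \frac{9}{4} \cdot \frac{1}{5}\right) \left(-2 + q\right) = \left(q + \frac{9}{20}\right) \left(-2 + q\right) = \left(\frac{9}{20} + q\right) \left(-2 + q\right) = \left(-2 + q\right) \left(\frac{9}{20} + q\right)$)
$F{\left(10 \right)} 12^{2} + j{\left(2,7 \right)} = \left(- \frac{9}{10} + 10^{2} - \frac{31}{2}\right) 12^{2} + 7 = \left(- \frac{9}{10} + 100 - \frac{31}{2}\right) 144 + 7 = \frac{418}{5} \cdot 144 + 7 = \frac{60192}{5} + 7 = \frac{60227}{5}$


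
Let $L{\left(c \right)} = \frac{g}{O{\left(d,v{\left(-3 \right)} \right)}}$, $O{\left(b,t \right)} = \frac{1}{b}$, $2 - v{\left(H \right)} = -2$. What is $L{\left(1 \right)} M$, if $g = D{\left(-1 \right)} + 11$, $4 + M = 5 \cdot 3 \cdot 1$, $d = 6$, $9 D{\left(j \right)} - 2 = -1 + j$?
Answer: $726$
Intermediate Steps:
$v{\left(H \right)} = 4$ ($v{\left(H \right)} = 2 - -2 = 2 + 2 = 4$)
$D{\left(j \right)} = \frac{1}{9} + \frac{j}{9}$ ($D{\left(j \right)} = \frac{2}{9} + \frac{-1 + j}{9} = \frac{2}{9} + \left(- \frac{1}{9} + \frac{j}{9}\right) = \frac{1}{9} + \frac{j}{9}$)
$M = 11$ ($M = -4 + 5 \cdot 3 \cdot 1 = -4 + 15 \cdot 1 = -4 + 15 = 11$)
$g = 11$ ($g = \left(\frac{1}{9} + \frac{1}{9} \left(-1\right)\right) + 11 = \left(\frac{1}{9} - \frac{1}{9}\right) + 11 = 0 + 11 = 11$)
$L{\left(c \right)} = 66$ ($L{\left(c \right)} = \frac{11}{\frac{1}{6}} = 11 \frac{1}{\frac{1}{6}} = 11 \cdot 6 = 66$)
$L{\left(1 \right)} M = 66 \cdot 11 = 726$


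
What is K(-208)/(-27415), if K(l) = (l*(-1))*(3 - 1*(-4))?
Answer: -1456/27415 ≈ -0.053110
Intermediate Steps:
K(l) = -7*l (K(l) = (-l)*(3 + 4) = -l*7 = -7*l)
K(-208)/(-27415) = -7*(-208)/(-27415) = 1456*(-1/27415) = -1456/27415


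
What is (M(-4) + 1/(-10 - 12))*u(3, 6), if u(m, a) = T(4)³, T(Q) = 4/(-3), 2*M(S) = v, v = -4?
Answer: 160/33 ≈ 4.8485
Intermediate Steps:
M(S) = -2 (M(S) = (½)*(-4) = -2)
T(Q) = -4/3 (T(Q) = 4*(-⅓) = -4/3)
u(m, a) = -64/27 (u(m, a) = (-4/3)³ = -64/27)
(M(-4) + 1/(-10 - 12))*u(3, 6) = (-2 + 1/(-10 - 12))*(-64/27) = (-2 + 1/(-22))*(-64/27) = (-2 - 1/22)*(-64/27) = -45/22*(-64/27) = 160/33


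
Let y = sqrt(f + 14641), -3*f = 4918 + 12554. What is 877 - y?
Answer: 877 - sqrt(8817) ≈ 783.10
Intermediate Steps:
f = -5824 (f = -(4918 + 12554)/3 = -1/3*17472 = -5824)
y = sqrt(8817) (y = sqrt(-5824 + 14641) = sqrt(8817) ≈ 93.899)
877 - y = 877 - sqrt(8817)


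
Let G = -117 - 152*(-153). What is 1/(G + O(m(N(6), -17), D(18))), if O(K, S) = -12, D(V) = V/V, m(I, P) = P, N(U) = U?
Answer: 1/23127 ≈ 4.3240e-5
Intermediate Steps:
D(V) = 1
G = 23139 (G = -117 + 23256 = 23139)
1/(G + O(m(N(6), -17), D(18))) = 1/(23139 - 12) = 1/23127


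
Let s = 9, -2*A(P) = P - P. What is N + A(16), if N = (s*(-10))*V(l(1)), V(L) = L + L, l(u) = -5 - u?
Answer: 1080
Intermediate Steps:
A(P) = 0 (A(P) = -(P - P)/2 = -1/2*0 = 0)
V(L) = 2*L
N = 1080 (N = (9*(-10))*(2*(-5 - 1*1)) = -180*(-5 - 1) = -180*(-6) = -90*(-12) = 1080)
N + A(16) = 1080 + 0 = 1080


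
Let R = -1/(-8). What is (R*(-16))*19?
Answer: -38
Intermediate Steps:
R = ⅛ (R = -1*(-⅛) = ⅛ ≈ 0.12500)
(R*(-16))*19 = ((⅛)*(-16))*19 = -2*19 = -38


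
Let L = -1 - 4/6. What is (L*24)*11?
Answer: -440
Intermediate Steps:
L = -5/3 (L = -1 - 4*1/6 = -1 - 2/3 = -5/3 ≈ -1.6667)
(L*24)*11 = -5/3*24*11 = -40*11 = -440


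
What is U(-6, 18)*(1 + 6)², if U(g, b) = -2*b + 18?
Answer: -882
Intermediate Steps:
U(g, b) = 18 - 2*b
U(-6, 18)*(1 + 6)² = (18 - 2*18)*(1 + 6)² = (18 - 36)*7² = -18*49 = -882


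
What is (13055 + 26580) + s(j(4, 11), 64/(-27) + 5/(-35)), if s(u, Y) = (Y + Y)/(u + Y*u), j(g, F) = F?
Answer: 62346330/1573 ≈ 39635.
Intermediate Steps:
s(u, Y) = 2*Y/(u + Y*u) (s(u, Y) = (2*Y)/(u + Y*u) = 2*Y/(u + Y*u))
(13055 + 26580) + s(j(4, 11), 64/(-27) + 5/(-35)) = (13055 + 26580) + 2*(64/(-27) + 5/(-35))/(11*(1 + (64/(-27) + 5/(-35)))) = 39635 + 2*(64*(-1/27) + 5*(-1/35))*(1/11)/(1 + (64*(-1/27) + 5*(-1/35))) = 39635 + 2*(-64/27 - 1/7)*(1/11)/(1 + (-64/27 - 1/7)) = 39635 + 2*(-475/189)*(1/11)/(1 - 475/189) = 39635 + 2*(-475/189)*(1/11)/(-286/189) = 39635 + 2*(-475/189)*(1/11)*(-189/286) = 39635 + 475/1573 = 62346330/1573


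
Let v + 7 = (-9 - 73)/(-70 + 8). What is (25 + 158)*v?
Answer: -32208/31 ≈ -1039.0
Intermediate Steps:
v = -176/31 (v = -7 + (-9 - 73)/(-70 + 8) = -7 - 82/(-62) = -7 - 82*(-1/62) = -7 + 41/31 = -176/31 ≈ -5.6774)
(25 + 158)*v = (25 + 158)*(-176/31) = 183*(-176/31) = -32208/31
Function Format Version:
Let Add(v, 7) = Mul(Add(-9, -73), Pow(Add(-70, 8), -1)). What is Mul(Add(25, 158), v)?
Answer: Rational(-32208, 31) ≈ -1039.0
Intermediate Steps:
v = Rational(-176, 31) (v = Add(-7, Mul(Add(-9, -73), Pow(Add(-70, 8), -1))) = Add(-7, Mul(-82, Pow(-62, -1))) = Add(-7, Mul(-82, Rational(-1, 62))) = Add(-7, Rational(41, 31)) = Rational(-176, 31) ≈ -5.6774)
Mul(Add(25, 158), v) = Mul(Add(25, 158), Rational(-176, 31)) = Mul(183, Rational(-176, 31)) = Rational(-32208, 31)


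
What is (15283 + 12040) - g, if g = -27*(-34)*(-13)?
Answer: 39257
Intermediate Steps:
g = -11934 (g = 918*(-13) = -11934)
(15283 + 12040) - g = (15283 + 12040) - 1*(-11934) = 27323 + 11934 = 39257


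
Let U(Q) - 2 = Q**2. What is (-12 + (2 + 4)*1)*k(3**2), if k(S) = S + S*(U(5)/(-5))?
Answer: 1188/5 ≈ 237.60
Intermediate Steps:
U(Q) = 2 + Q**2
k(S) = -22*S/5 (k(S) = S + S*((2 + 5**2)/(-5)) = S + S*((2 + 25)*(-1/5)) = S + S*(27*(-1/5)) = S + S*(-27/5) = S - 27*S/5 = -22*S/5)
(-12 + (2 + 4)*1)*k(3**2) = (-12 + (2 + 4)*1)*(-22/5*3**2) = (-12 + 6*1)*(-22/5*9) = (-12 + 6)*(-198/5) = -6*(-198/5) = 1188/5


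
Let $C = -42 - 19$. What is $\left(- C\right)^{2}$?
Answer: $3721$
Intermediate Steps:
$C = -61$
$\left(- C\right)^{2} = \left(\left(-1\right) \left(-61\right)\right)^{2} = 61^{2} = 3721$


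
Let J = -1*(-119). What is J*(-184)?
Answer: -21896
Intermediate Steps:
J = 119
J*(-184) = 119*(-184) = -21896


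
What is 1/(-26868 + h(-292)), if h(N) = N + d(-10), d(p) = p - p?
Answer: -1/27160 ≈ -3.6819e-5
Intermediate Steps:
d(p) = 0
h(N) = N (h(N) = N + 0 = N)
1/(-26868 + h(-292)) = 1/(-26868 - 292) = 1/(-27160) = -1/27160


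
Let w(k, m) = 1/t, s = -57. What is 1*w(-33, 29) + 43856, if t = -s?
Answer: 2499793/57 ≈ 43856.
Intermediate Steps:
t = 57 (t = -1*(-57) = 57)
w(k, m) = 1/57
1*w(-33, 29) + 43856 = 1*(1/57) + 43856 = 1/57 + 43856 = 2499793/57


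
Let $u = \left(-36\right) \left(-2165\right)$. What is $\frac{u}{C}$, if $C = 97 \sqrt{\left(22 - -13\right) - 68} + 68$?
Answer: $\frac{5299920}{315121} - \frac{7560180 i \sqrt{33}}{315121} \approx 16.819 - 137.82 i$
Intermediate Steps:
$u = 77940$
$C = 68 + 97 i \sqrt{33}$ ($C = 97 \sqrt{\left(22 + 13\right) - 68} + 68 = 97 \sqrt{35 - 68} + 68 = 97 \sqrt{-33} + 68 = 97 i \sqrt{33} + 68 = 68 + 97 i \sqrt{33} \approx 68.0 + 557.22 i$)
$\frac{u}{C} = \frac{77940}{68 + 97 i \sqrt{33}}$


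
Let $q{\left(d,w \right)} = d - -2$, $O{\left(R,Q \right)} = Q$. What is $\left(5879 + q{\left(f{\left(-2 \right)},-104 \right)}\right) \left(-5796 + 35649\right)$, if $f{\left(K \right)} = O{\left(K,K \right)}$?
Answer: $175505787$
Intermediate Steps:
$f{\left(K \right)} = K$
$q{\left(d,w \right)} = 2 + d$ ($q{\left(d,w \right)} = d + 2 = 2 + d$)
$\left(5879 + q{\left(f{\left(-2 \right)},-104 \right)}\right) \left(-5796 + 35649\right) = \left(5879 + \left(2 - 2\right)\right) \left(-5796 + 35649\right) = \left(5879 + 0\right) 29853 = 5879 \cdot 29853 = 175505787$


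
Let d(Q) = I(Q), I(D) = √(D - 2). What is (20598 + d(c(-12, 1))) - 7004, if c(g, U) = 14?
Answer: 13594 + 2*√3 ≈ 13597.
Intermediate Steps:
I(D) = √(-2 + D)
d(Q) = √(-2 + Q)
(20598 + d(c(-12, 1))) - 7004 = (20598 + √(-2 + 14)) - 7004 = (20598 + √12) - 7004 = (20598 + 2*√3) - 7004 = 13594 + 2*√3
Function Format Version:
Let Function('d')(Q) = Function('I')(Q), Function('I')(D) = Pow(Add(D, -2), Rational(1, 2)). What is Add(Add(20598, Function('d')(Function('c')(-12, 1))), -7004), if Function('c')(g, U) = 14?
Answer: Add(13594, Mul(2, Pow(3, Rational(1, 2)))) ≈ 13597.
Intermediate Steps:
Function('I')(D) = Pow(Add(-2, D), Rational(1, 2))
Function('d')(Q) = Pow(Add(-2, Q), Rational(1, 2))
Add(Add(20598, Function('d')(Function('c')(-12, 1))), -7004) = Add(Add(20598, Pow(Add(-2, 14), Rational(1, 2))), -7004) = Add(Add(20598, Pow(12, Rational(1, 2))), -7004) = Add(Add(20598, Mul(2, Pow(3, Rational(1, 2)))), -7004) = Add(13594, Mul(2, Pow(3, Rational(1, 2))))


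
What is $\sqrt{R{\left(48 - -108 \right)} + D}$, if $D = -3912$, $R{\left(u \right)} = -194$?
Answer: $i \sqrt{4106} \approx 64.078 i$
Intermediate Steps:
$\sqrt{R{\left(48 - -108 \right)} + D} = \sqrt{-194 - 3912} = \sqrt{-4106} = i \sqrt{4106}$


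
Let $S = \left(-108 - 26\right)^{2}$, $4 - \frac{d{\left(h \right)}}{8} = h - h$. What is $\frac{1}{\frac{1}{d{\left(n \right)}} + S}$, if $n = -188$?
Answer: $\frac{32}{574593} \approx 5.5692 \cdot 10^{-5}$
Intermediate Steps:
$d{\left(h \right)} = 32$ ($d{\left(h \right)} = 32 - 8 \left(h - h\right) = 32 - 0 = 32 + 0 = 32$)
$S = 17956$ ($S = \left(-134\right)^{2} = 17956$)
$\frac{1}{\frac{1}{d{\left(n \right)}} + S} = \frac{1}{\frac{1}{32} + 17956} = \frac{1}{\frac{574593}{32}} = \frac{32}{574593}$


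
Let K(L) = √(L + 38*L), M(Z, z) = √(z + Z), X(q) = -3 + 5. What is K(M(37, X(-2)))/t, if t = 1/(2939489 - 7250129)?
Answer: -4310640*39^(¾) ≈ -6.7273e+7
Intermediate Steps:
X(q) = 2
M(Z, z) = √(Z + z)
t = -1/4310640 (t = 1/(-4310640) = -1/4310640 ≈ -2.3198e-7)
K(L) = √39*√L (K(L) = √(39*L) = √39*√L)
K(M(37, X(-2)))/t = (√39*√(√(37 + 2)))/(-1/4310640) = (√39*√(√39))*(-4310640) = (√39*39^(¼))*(-4310640) = 39^(¾)*(-4310640) = -4310640*39^(¾)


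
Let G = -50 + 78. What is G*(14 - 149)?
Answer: -3780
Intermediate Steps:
G = 28
G*(14 - 149) = 28*(14 - 149) = 28*(-135) = -3780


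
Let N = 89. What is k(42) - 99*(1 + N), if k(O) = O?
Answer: -8868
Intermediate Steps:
k(42) - 99*(1 + N) = 42 - 99*(1 + 89) = 42 - 99*90 = 42 - 8910 = -8868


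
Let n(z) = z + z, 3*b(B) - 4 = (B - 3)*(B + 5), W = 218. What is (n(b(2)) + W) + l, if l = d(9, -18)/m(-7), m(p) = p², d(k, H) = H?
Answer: 10566/49 ≈ 215.63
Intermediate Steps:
b(B) = 4/3 + (-3 + B)*(5 + B)/3 (b(B) = 4/3 + ((B - 3)*(B + 5))/3 = 4/3 + ((-3 + B)*(5 + B))/3 = 4/3 + (-3 + B)*(5 + B)/3)
n(z) = 2*z
l = -18/49 (l = -18/((-7)²) = -18/49 ≈ -0.36735)
(n(b(2)) + W) + l = (2*(-11/3 + (⅓)*2² + (⅔)*2) + 218) - 18/49 = (2*(-11/3 + (⅓)*4 + 4/3) + 218) - 18/49 = (2*(-11/3 + 4/3 + 4/3) + 218) - 18/49 = (2*(-1) + 218) - 18/49 = (-2 + 218) - 18/49 = 216 - 18/49 = 10566/49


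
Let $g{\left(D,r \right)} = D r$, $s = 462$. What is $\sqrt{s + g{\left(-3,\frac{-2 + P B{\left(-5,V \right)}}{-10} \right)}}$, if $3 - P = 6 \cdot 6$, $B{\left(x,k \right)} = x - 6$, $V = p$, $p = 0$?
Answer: $\frac{\sqrt{57030}}{10} \approx 23.881$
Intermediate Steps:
$V = 0$
$B{\left(x,k \right)} = -6 + x$ ($B{\left(x,k \right)} = x - 6 = -6 + x$)
$P = -33$ ($P = 3 - 6 \cdot 6 = 3 - 36 = -33$)
$\sqrt{s + g{\left(-3,\frac{-2 + P B{\left(-5,V \right)}}{-10} \right)}} = \sqrt{462 - 3 \frac{-2 - 33 \left(-6 - 5\right)}{-10}} = \sqrt{462 - 3 \left(-2 - -363\right) \left(- \frac{1}{10}\right)} = \sqrt{462 - 3 \left(-2 + 363\right) \left(- \frac{1}{10}\right)} = \sqrt{462 - 3 \cdot 361 \left(- \frac{1}{10}\right)} = \sqrt{462 - - \frac{1083}{10}} = \sqrt{462 + \frac{1083}{10}} = \sqrt{\frac{5703}{10}} = \frac{\sqrt{57030}}{10}$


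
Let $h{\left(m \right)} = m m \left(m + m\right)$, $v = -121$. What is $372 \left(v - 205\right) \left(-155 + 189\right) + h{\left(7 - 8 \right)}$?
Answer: $-4123250$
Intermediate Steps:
$h{\left(m \right)} = 2 m^{3}$ ($h{\left(m \right)} = m m 2 m = m 2 m^{2} = 2 m^{3}$)
$372 \left(v - 205\right) \left(-155 + 189\right) + h{\left(7 - 8 \right)} = 372 \left(-121 - 205\right) \left(-155 + 189\right) + 2 \left(7 - 8\right)^{3} = 372 \left(\left(-326\right) 34\right) + 2 \left(-1\right)^{3} = 372 \left(-11084\right) + 2 \left(-1\right) = -4123248 - 2 = -4123250$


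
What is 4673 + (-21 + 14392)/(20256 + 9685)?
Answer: 139928664/29941 ≈ 4673.5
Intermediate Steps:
4673 + (-21 + 14392)/(20256 + 9685) = 4673 + 14371/29941 = 139928664/29941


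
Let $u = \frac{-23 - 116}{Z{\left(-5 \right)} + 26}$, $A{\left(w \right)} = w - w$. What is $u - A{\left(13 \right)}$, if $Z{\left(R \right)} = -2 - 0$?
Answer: $- \frac{139}{24} \approx -5.7917$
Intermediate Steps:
$Z{\left(R \right)} = -2$ ($Z{\left(R \right)} = -2 + 0 = -2$)
$A{\left(w \right)} = 0$
$u = - \frac{139}{24}$ ($u = \frac{-23 - 116}{-2 + 26} = - \frac{139}{24} \approx -5.7917$)
$u - A{\left(13 \right)} = - \frac{139}{24} - 0 = - \frac{139}{24} + 0 = - \frac{139}{24}$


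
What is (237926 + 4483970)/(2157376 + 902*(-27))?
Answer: 2360948/1066511 ≈ 2.2137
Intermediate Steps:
(237926 + 4483970)/(2157376 + 902*(-27)) = 4721896/(2157376 - 24354) = 4721896/2133022 = 4721896*(1/2133022) = 2360948/1066511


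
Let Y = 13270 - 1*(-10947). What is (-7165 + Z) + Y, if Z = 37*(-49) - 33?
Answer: 15206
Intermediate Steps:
Y = 24217 (Y = 13270 + 10947 = 24217)
Z = -1846 (Z = -1813 - 33 = -1846)
(-7165 + Z) + Y = (-7165 - 1846) + 24217 = -9011 + 24217 = 15206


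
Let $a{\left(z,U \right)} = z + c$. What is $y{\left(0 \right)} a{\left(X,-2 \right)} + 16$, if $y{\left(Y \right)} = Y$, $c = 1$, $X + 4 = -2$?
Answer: $16$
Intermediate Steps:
$X = -6$ ($X = -4 - 2 = -6$)
$a{\left(z,U \right)} = 1 + z$ ($a{\left(z,U \right)} = z + 1 = 1 + z$)
$y{\left(0 \right)} a{\left(X,-2 \right)} + 16 = 0 \left(1 - 6\right) + 16 = 0 \left(-5\right) + 16 = 0 + 16 = 16$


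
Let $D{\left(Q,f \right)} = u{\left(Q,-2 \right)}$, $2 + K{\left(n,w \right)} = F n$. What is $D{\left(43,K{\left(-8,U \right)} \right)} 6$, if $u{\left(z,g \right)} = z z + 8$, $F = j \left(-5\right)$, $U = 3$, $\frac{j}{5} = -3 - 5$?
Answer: $11142$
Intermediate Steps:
$j = -40$ ($j = 5 \left(-3 - 5\right) = 5 \left(-8\right) = -40$)
$F = 200$ ($F = \left(-40\right) \left(-5\right) = 200$)
$u{\left(z,g \right)} = 8 + z^{2}$ ($u{\left(z,g \right)} = z^{2} + 8 = 8 + z^{2}$)
$K{\left(n,w \right)} = -2 + 200 n$
$D{\left(Q,f \right)} = 8 + Q^{2}$
$D{\left(43,K{\left(-8,U \right)} \right)} 6 = \left(8 + 43^{2}\right) 6 = \left(8 + 1849\right) 6 = 1857 \cdot 6 = 11142$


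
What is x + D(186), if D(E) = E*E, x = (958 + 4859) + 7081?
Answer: 47494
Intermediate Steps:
x = 12898 (x = 5817 + 7081 = 12898)
D(E) = E**2
x + D(186) = 12898 + 186**2 = 12898 + 34596 = 47494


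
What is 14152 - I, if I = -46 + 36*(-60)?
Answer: 16358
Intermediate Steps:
I = -2206 (I = -46 - 2160 = -2206)
14152 - I = 14152 - 1*(-2206) = 14152 + 2206 = 16358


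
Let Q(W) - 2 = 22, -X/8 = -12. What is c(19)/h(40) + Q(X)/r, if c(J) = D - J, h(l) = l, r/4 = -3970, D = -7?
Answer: -5173/7940 ≈ -0.65151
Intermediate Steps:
r = -15880 (r = 4*(-3970) = -15880)
c(J) = -7 - J
X = 96 (X = -8*(-12) = 96)
Q(W) = 24 (Q(W) = 2 + 22 = 24)
c(19)/h(40) + Q(X)/r = (-7 - 1*19)/40 + 24/(-15880) = (-7 - 19)*(1/40) + 24*(-1/15880) = -26*1/40 - 3/1985 = -13/20 - 3/1985 = -5173/7940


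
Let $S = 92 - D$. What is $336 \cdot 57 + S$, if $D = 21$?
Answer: $19223$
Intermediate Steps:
$S = 71$ ($S = 92 - 21 = 71$)
$336 \cdot 57 + S = 336 \cdot 57 + 71 = 19152 + 71 = 19223$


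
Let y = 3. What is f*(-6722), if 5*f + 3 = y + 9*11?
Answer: -665478/5 ≈ -1.3310e+5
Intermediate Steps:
f = 99/5 (f = -⅗ + (3 + 9*11)/5 = -⅗ + (3 + 99)/5 = -⅗ + (⅕)*102 = -⅗ + 102/5 = 99/5 ≈ 19.800)
f*(-6722) = (99/5)*(-6722) = -665478/5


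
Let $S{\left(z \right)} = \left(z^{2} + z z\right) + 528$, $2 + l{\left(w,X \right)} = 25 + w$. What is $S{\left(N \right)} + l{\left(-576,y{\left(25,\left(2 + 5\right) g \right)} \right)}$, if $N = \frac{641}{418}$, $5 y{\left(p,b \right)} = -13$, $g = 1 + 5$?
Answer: $- \frac{1773169}{87362} \approx -20.297$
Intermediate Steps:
$g = 6$
$y{\left(p,b \right)} = - \frac{13}{5}$ ($y{\left(p,b \right)} = \frac{1}{5} \left(-13\right) = - \frac{13}{5}$)
$N = \frac{641}{418}$ ($N = 641 \cdot \frac{1}{418} = \frac{641}{418} \approx 1.5335$)
$l{\left(w,X \right)} = 23 + w$ ($l{\left(w,X \right)} = -2 + \left(25 + w\right) = 23 + w$)
$S{\left(z \right)} = 528 + 2 z^{2}$ ($S{\left(z \right)} = \left(z^{2} + z^{2}\right) + 528 = 2 z^{2} + 528 = 528 + 2 z^{2}$)
$S{\left(N \right)} + l{\left(-576,y{\left(25,\left(2 + 5\right) g \right)} \right)} = \left(528 + 2 \left(\frac{641}{418}\right)^{2}\right) + \left(23 - 576\right) = \left(528 + 2 \cdot \frac{410881}{174724}\right) - 553 = \left(528 + \frac{410881}{87362}\right) - 553 = \frac{46538017}{87362} - 553 = - \frac{1773169}{87362}$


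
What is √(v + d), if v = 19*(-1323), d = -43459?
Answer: 2*I*√17149 ≈ 261.91*I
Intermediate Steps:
v = -25137
√(v + d) = √(-25137 - 43459) = √(-68596) = 2*I*√17149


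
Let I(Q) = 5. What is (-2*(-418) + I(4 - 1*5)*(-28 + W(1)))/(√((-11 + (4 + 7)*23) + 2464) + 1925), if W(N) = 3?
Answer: 124425/336629 - 711*√2706/3702919 ≈ 0.35963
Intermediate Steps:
(-2*(-418) + I(4 - 1*5)*(-28 + W(1)))/(√((-11 + (4 + 7)*23) + 2464) + 1925) = (-2*(-418) + 5*(-28 + 3))/(√((-11 + (4 + 7)*23) + 2464) + 1925) = (836 + 5*(-25))/(√((-11 + 11*23) + 2464) + 1925) = (836 - 125)/(√((-11 + 253) + 2464) + 1925) = 711/(√(242 + 2464) + 1925) = 711/(√2706 + 1925) = 711/(1925 + √2706)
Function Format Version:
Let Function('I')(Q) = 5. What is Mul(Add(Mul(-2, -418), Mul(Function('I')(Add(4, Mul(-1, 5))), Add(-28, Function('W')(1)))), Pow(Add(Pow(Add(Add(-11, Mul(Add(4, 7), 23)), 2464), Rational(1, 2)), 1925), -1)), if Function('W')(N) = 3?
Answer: Add(Rational(124425, 336629), Mul(Rational(-711, 3702919), Pow(2706, Rational(1, 2)))) ≈ 0.35963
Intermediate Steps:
Mul(Add(Mul(-2, -418), Mul(Function('I')(Add(4, Mul(-1, 5))), Add(-28, Function('W')(1)))), Pow(Add(Pow(Add(Add(-11, Mul(Add(4, 7), 23)), 2464), Rational(1, 2)), 1925), -1)) = Mul(Add(Mul(-2, -418), Mul(5, Add(-28, 3))), Pow(Add(Pow(Add(Add(-11, Mul(Add(4, 7), 23)), 2464), Rational(1, 2)), 1925), -1)) = Mul(Add(836, Mul(5, -25)), Pow(Add(Pow(Add(Add(-11, Mul(11, 23)), 2464), Rational(1, 2)), 1925), -1)) = Mul(Add(836, -125), Pow(Add(Pow(Add(Add(-11, 253), 2464), Rational(1, 2)), 1925), -1)) = Mul(711, Pow(Add(Pow(Add(242, 2464), Rational(1, 2)), 1925), -1)) = Mul(711, Pow(Add(Pow(2706, Rational(1, 2)), 1925), -1)) = Mul(711, Pow(Add(1925, Pow(2706, Rational(1, 2))), -1))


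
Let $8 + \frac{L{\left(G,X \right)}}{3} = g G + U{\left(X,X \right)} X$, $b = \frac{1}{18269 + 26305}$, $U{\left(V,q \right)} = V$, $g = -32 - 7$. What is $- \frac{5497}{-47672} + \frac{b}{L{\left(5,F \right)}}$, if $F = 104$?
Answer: $\frac{3900648097957}{33827850643896} \approx 0.11531$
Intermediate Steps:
$g = -39$ ($g = -32 - 7 = -39$)
$b = \frac{1}{44574} \approx 2.2435 \cdot 10^{-5}$
$L{\left(G,X \right)} = -24 - 117 G + 3 X^{2}$ ($L{\left(G,X \right)} = -24 + 3 \left(- 39 G + X X\right) = -24 + 3 \left(- 39 G + X^{2}\right) = -24 + 3 \left(X^{2} - 39 G\right) = -24 - \left(- 3 X^{2} + 117 G\right) = -24 - 117 G + 3 X^{2}$)
$- \frac{5497}{-47672} + \frac{b}{L{\left(5,F \right)}} = - \frac{5497}{-47672} + \frac{1}{44574 \left(-24 - 585 + 3 \cdot 104^{2}\right)} = \left(-5497\right) \left(- \frac{1}{47672}\right) + \frac{1}{44574 \left(-24 - 585 + 3 \cdot 10816\right)} = \frac{5497}{47672} + \frac{1}{44574 \left(-24 - 585 + 32448\right)} = \frac{5497}{47672} + \frac{1}{44574 \cdot 31839} = \frac{5497}{47672} + \frac{1}{44574} \cdot \frac{1}{31839} = \frac{5497}{47672} + \frac{1}{1419191586} = \frac{3900648097957}{33827850643896}$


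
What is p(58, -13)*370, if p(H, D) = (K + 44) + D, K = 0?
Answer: 11470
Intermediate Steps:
p(H, D) = 44 + D (p(H, D) = (0 + 44) + D = 44 + D)
p(58, -13)*370 = (44 - 13)*370 = 31*370 = 11470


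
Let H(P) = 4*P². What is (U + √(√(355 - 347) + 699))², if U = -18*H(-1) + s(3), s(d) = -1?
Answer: (73 - √(699 + 2*√2))² ≈ 2163.0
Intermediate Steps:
U = -73 (U = -72*(-1)² - 1 = -72 - 1 = -73)
(U + √(√(355 - 347) + 699))² = (-73 + √(√(355 - 347) + 699))² = (-73 + √(√8 + 699))² = (-73 + √(2*√2 + 699))² = (-73 + √(699 + 2*√2))²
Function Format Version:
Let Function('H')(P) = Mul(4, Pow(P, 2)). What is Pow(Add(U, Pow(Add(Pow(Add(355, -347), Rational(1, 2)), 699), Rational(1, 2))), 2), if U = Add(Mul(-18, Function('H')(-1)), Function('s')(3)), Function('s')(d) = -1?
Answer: Pow(Add(73, Mul(-1, Pow(Add(699, Mul(2, Pow(2, Rational(1, 2)))), Rational(1, 2)))), 2) ≈ 2163.0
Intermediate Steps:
U = -73 (U = Add(Mul(-18, Mul(4, Pow(-1, 2))), -1) = Add(Mul(-18, Mul(4, 1)), -1) = Add(Mul(-18, 4), -1) = Add(-72, -1) = -73)
Pow(Add(U, Pow(Add(Pow(Add(355, -347), Rational(1, 2)), 699), Rational(1, 2))), 2) = Pow(Add(-73, Pow(Add(Pow(Add(355, -347), Rational(1, 2)), 699), Rational(1, 2))), 2) = Pow(Add(-73, Pow(Add(Pow(8, Rational(1, 2)), 699), Rational(1, 2))), 2) = Pow(Add(-73, Pow(Add(Mul(2, Pow(2, Rational(1, 2))), 699), Rational(1, 2))), 2) = Pow(Add(-73, Pow(Add(699, Mul(2, Pow(2, Rational(1, 2)))), Rational(1, 2))), 2)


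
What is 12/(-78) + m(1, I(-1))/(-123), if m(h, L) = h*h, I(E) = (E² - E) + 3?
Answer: -259/1599 ≈ -0.16198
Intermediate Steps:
I(E) = 3 + E² - E
m(h, L) = h²
12/(-78) + m(1, I(-1))/(-123) = 12/(-78) + 1²/(-123) = 12*(-1/78) + 1*(-1/123) = -2/13 - 1/123 = -259/1599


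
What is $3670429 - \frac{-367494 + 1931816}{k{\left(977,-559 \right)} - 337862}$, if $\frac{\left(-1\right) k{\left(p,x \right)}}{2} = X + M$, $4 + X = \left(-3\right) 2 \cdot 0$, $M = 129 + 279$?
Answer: $\frac{621532876876}{169335} \approx 3.6704 \cdot 10^{6}$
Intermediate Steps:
$M = 408$
$X = -4$ ($X = -4 + \left(-3\right) 2 \cdot 0 = -4 - 0 = -4 + 0 = -4$)
$k{\left(p,x \right)} = -808$ ($k{\left(p,x \right)} = - 2 \left(-4 + 408\right) = \left(-2\right) 404 = -808$)
$3670429 - \frac{-367494 + 1931816}{k{\left(977,-559 \right)} - 337862} = 3670429 - \frac{-367494 + 1931816}{-808 - 337862} = 3670429 - \frac{1564322}{-338670} = 3670429 - 1564322 \left(- \frac{1}{338670}\right) = 3670429 - - \frac{782161}{169335} = 3670429 + \frac{782161}{169335} = \frac{621532876876}{169335}$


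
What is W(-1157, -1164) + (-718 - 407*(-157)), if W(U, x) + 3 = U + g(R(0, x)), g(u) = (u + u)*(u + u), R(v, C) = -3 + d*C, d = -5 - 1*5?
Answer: 541741097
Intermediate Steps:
d = -10 (d = -5 - 5 = -10)
R(v, C) = -3 - 10*C
g(u) = 4*u² (g(u) = (2*u)*(2*u) = 4*u²)
W(U, x) = -3 + U + 4*(-3 - 10*x)² (W(U, x) = -3 + (U + 4*(-3 - 10*x)²) = -3 + U + 4*(-3 - 10*x)²)
W(-1157, -1164) + (-718 - 407*(-157)) = (33 - 1157 + 240*(-1164) + 400*(-1164)²) + (-718 - 407*(-157)) = (33 - 1157 - 279360 + 400*1354896) + (-718 + 63899) = (33 - 1157 - 279360 + 541958400) + 63181 = 541677916 + 63181 = 541741097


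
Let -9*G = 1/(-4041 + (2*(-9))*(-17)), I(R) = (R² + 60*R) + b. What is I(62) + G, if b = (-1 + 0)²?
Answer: 254297476/33615 ≈ 7565.0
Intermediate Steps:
b = 1 (b = (-1)² = 1)
I(R) = 1 + R² + 60*R (I(R) = (R² + 60*R) + 1 = 1 + R² + 60*R)
G = 1/33615 (G = -1/(9*(-4041 + (2*(-9))*(-17))) = -1/(9*(-4041 - 18*(-17))) = -1/(9*(-4041 + 306)) = -⅑/(-3735) = -⅑*(-1/3735) = 1/33615 ≈ 2.9749e-5)
I(62) + G = (1 + 62² + 60*62) + 1/33615 = (1 + 3844 + 3720) + 1/33615 = 7565 + 1/33615 = 254297476/33615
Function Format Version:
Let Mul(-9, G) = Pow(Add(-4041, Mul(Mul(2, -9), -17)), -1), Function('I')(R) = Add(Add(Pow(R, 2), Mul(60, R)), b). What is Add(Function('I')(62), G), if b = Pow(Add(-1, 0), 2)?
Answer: Rational(254297476, 33615) ≈ 7565.0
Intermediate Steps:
b = 1 (b = Pow(-1, 2) = 1)
Function('I')(R) = Add(1, Pow(R, 2), Mul(60, R)) (Function('I')(R) = Add(Add(Pow(R, 2), Mul(60, R)), 1) = Add(1, Pow(R, 2), Mul(60, R)))
G = Rational(1, 33615) (G = Mul(Rational(-1, 9), Pow(Add(-4041, Mul(Mul(2, -9), -17)), -1)) = Mul(Rational(-1, 9), Pow(Add(-4041, Mul(-18, -17)), -1)) = Mul(Rational(-1, 9), Pow(Add(-4041, 306), -1)) = Mul(Rational(-1, 9), Pow(-3735, -1)) = Mul(Rational(-1, 9), Rational(-1, 3735)) = Rational(1, 33615) ≈ 2.9749e-5)
Add(Function('I')(62), G) = Add(Add(1, Pow(62, 2), Mul(60, 62)), Rational(1, 33615)) = Add(Add(1, 3844, 3720), Rational(1, 33615)) = Add(7565, Rational(1, 33615)) = Rational(254297476, 33615)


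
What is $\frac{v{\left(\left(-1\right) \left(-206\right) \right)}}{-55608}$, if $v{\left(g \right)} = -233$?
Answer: $\frac{233}{55608} \approx 0.00419$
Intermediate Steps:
$\frac{v{\left(\left(-1\right) \left(-206\right) \right)}}{-55608} = - \frac{233}{-55608} = \left(-233\right) \left(- \frac{1}{55608}\right) = \frac{233}{55608}$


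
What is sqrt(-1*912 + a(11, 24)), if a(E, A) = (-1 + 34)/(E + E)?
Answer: I*sqrt(3642)/2 ≈ 30.174*I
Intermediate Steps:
a(E, A) = 33/(2*E) (a(E, A) = 33/((2*E)) = 33*(1/(2*E)) = 33/(2*E))
sqrt(-1*912 + a(11, 24)) = sqrt(-1*912 + (33/2)/11) = sqrt(-912 + (33/2)*(1/11)) = sqrt(-912 + 3/2) = sqrt(-1821/2) = I*sqrt(3642)/2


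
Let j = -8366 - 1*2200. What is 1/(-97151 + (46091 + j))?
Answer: -1/61626 ≈ -1.6227e-5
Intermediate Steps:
j = -10566 (j = -8366 - 2200 = -10566)
1/(-97151 + (46091 + j)) = 1/(-97151 + (46091 - 10566)) = 1/(-97151 + 35525) = 1/(-61626) = -1/61626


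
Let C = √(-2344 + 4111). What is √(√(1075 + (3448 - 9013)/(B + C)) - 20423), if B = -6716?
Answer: I*√(20423 - √(1075 + 5565/(6716 - √1767))) ≈ 142.79*I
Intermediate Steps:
C = √1767 ≈ 42.036
√(√(1075 + (3448 - 9013)/(B + C)) - 20423) = √(√(1075 + (3448 - 9013)/(-6716 + √1767)) - 20423) = √(√(1075 - 5565/(-6716 + √1767)) - 20423) = √(-20423 + √(1075 - 5565/(-6716 + √1767)))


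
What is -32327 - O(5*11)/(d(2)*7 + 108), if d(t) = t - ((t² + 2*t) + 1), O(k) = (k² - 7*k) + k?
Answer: -1909988/59 ≈ -32373.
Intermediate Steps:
O(k) = k² - 6*k
d(t) = -1 - t - t² (d(t) = t - (1 + t² + 2*t) = t + (-1 - t² - 2*t) = -1 - t - t²)
-32327 - O(5*11)/(d(2)*7 + 108) = -32327 - (5*11)*(-6 + 5*11)/((-1 - 1*2 - 1*2²)*7 + 108) = -32327 - 55*(-6 + 55)/((-1 - 2 - 1*4)*7 + 108) = -32327 - 55*49/((-1 - 2 - 4)*7 + 108) = -32327 - 2695/(-7*7 + 108) = -32327 - 2695/(-49 + 108) = -32327 - 2695/59 = -1909988/59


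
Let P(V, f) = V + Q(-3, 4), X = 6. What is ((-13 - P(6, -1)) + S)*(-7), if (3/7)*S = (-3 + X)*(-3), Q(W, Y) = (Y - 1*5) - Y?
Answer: 245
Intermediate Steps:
Q(W, Y) = -5 (Q(W, Y) = (Y - 5) - Y = (-5 + Y) - Y = -5)
P(V, f) = -5 + V (P(V, f) = V - 5 = -5 + V)
S = -21 (S = 7*((-3 + 6)*(-3))/3 = 7*(3*(-3))/3 = (7/3)*(-9) = -21)
((-13 - P(6, -1)) + S)*(-7) = ((-13 - (-5 + 6)) - 21)*(-7) = ((-13 - 1*1) - 21)*(-7) = ((-13 - 1) - 21)*(-7) = (-14 - 21)*(-7) = -35*(-7) = 245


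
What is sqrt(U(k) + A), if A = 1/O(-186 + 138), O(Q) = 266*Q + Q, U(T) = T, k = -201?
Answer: I*sqrt(229265513)/1068 ≈ 14.177*I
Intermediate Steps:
O(Q) = 267*Q
A = -1/12816 (A = 1/(267*(-186 + 138)) = 1/(267*(-48)) = 1/(-12816) = -1/12816 ≈ -7.8027e-5)
sqrt(U(k) + A) = sqrt(-201 - 1/12816) = sqrt(-2576017/12816) = I*sqrt(229265513)/1068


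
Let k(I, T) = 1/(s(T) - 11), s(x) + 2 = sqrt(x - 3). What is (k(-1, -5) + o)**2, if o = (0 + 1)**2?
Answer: 8*(6*sqrt(2) + 17*I)/(52*sqrt(2) + 161*I) ≈ 0.85825 - 0.029612*I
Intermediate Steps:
s(x) = -2 + sqrt(-3 + x) (s(x) = -2 + sqrt(x - 3) = -2 + sqrt(-3 + x))
k(I, T) = 1/(-13 + sqrt(-3 + T)) (k(I, T) = 1/((-2 + sqrt(-3 + T)) - 11) = 1/(-13 + sqrt(-3 + T)))
o = 1 (o = 1**2 = 1)
(k(-1, -5) + o)**2 = (1/(-13 + sqrt(-3 - 5)) + 1)**2 = (1/(-13 + sqrt(-8)) + 1)**2 = (1/(-13 + 2*I*sqrt(2)) + 1)**2 = (1 + 1/(-13 + 2*I*sqrt(2)))**2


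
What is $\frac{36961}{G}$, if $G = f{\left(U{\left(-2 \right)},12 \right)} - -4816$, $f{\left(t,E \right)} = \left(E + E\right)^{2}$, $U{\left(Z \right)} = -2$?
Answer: $\frac{36961}{5392} \approx 6.8548$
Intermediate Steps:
$f{\left(t,E \right)} = 4 E^{2}$ ($f{\left(t,E \right)} = \left(2 E\right)^{2} = 4 E^{2}$)
$G = 5392$ ($G = 4 \cdot 12^{2} - -4816 = 4 \cdot 144 + 4816 = 576 + 4816 = 5392$)
$\frac{36961}{G} = \frac{36961}{5392}$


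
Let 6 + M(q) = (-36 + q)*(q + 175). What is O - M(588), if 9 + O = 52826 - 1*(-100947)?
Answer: -267406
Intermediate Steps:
M(q) = -6 + (-36 + q)*(175 + q) (M(q) = -6 + (-36 + q)*(q + 175) = -6 + (-36 + q)*(175 + q))
O = 153764 (O = -9 + (52826 - 1*(-100947)) = -9 + (52826 + 100947) = -9 + 153773 = 153764)
O - M(588) = 153764 - (-6306 + 588² + 139*588) = 153764 - (-6306 + 345744 + 81732) = 153764 - 1*421170 = 153764 - 421170 = -267406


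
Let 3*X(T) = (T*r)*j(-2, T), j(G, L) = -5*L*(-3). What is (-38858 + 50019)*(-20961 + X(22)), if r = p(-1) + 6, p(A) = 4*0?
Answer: -71888001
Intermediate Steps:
p(A) = 0
j(G, L) = 15*L
r = 6 (r = 0 + 6 = 6)
X(T) = 30*T² (X(T) = ((T*6)*(15*T))/3 = ((6*T)*(15*T))/3 = (90*T²)/3 = 30*T²)
(-38858 + 50019)*(-20961 + X(22)) = (-38858 + 50019)*(-20961 + 30*22²) = 11161*(-20961 + 30*484) = 11161*(-20961 + 14520) = 11161*(-6441) = -71888001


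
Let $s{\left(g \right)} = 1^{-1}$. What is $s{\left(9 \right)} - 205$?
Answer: $-204$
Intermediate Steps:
$s{\left(g \right)} = 1$
$s{\left(9 \right)} - 205 = 1 - 205 = -204$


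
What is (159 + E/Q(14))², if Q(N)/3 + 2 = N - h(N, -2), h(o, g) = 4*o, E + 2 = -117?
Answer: 445505449/17424 ≈ 25569.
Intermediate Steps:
E = -119 (E = -2 - 117 = -119)
Q(N) = -6 - 9*N (Q(N) = -6 + 3*(N - 4*N) = -6 + 3*(-3*N) = -6 - 9*N)
(159 + E/Q(14))² = (159 - 119/(-6 - 9*14))² = (159 - 119/(-6 - 126))² = (159 - 119/(-132))² = (159 - 119*(-1/132))² = (159 + 119/132)² = (21107/132)² = 445505449/17424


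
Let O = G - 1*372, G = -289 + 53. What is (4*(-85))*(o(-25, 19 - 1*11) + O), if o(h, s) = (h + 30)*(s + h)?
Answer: 235620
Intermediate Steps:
o(h, s) = (30 + h)*(h + s)
G = -236
O = -608 (O = -236 - 1*372 = -236 - 372 = -608)
(4*(-85))*(o(-25, 19 - 1*11) + O) = (4*(-85))*(((-25)**2 + 30*(-25) + 30*(19 - 1*11) - 25*(19 - 1*11)) - 608) = -340*((625 - 750 + 30*(19 - 11) - 25*(19 - 11)) - 608) = -340*((625 - 750 + 30*8 - 25*8) - 608) = -340*((625 - 750 + 240 - 200) - 608) = -340*(-85 - 608) = -340*(-693) = 235620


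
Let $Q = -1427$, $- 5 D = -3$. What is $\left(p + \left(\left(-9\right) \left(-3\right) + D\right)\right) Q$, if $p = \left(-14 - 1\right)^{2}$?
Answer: $- \frac{1802301}{5} \approx -3.6046 \cdot 10^{5}$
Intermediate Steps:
$D = \frac{3}{5}$ ($D = \left(- \frac{1}{5}\right) \left(-3\right) = \frac{3}{5} \approx 0.6$)
$p = 225$ ($p = \left(-15\right)^{2} = 225$)
$\left(p + \left(\left(-9\right) \left(-3\right) + D\right)\right) Q = \left(225 + \left(\left(-9\right) \left(-3\right) + \frac{3}{5}\right)\right) \left(-1427\right) = \left(225 + \left(27 + \frac{3}{5}\right)\right) \left(-1427\right) = \left(225 + \frac{138}{5}\right) \left(-1427\right) = \frac{1263}{5} \left(-1427\right) = - \frac{1802301}{5}$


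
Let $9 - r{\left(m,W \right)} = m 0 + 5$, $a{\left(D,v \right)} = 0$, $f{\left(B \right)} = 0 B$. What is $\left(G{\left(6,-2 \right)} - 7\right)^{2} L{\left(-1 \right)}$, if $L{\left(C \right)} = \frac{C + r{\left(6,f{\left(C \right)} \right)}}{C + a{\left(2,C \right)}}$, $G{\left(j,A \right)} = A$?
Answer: $-243$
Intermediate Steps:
$f{\left(B \right)} = 0$
$r{\left(m,W \right)} = 4$ ($r{\left(m,W \right)} = 9 - \left(m 0 + 5\right) = 9 - \left(0 + 5\right) = 9 - 5 = 4$)
$L{\left(C \right)} = \frac{4 + C}{C}$ ($L{\left(C \right)} = \frac{C + 4}{C + 0} = \frac{4 + C}{C}$)
$\left(G{\left(6,-2 \right)} - 7\right)^{2} L{\left(-1 \right)} = \left(-2 - 7\right)^{2} \frac{4 - 1}{-1} = \left(-9\right)^{2} \left(\left(-1\right) 3\right) = 81 \left(-3\right) = -243$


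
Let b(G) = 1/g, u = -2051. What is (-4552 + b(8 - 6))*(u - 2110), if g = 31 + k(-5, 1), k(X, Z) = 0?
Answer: 587162871/31 ≈ 1.8941e+7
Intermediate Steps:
g = 31 (g = 31 + 0 = 31)
b(G) = 1/31
(-4552 + b(8 - 6))*(u - 2110) = (-4552 + 1/31)*(-2051 - 2110) = -141111/31*(-4161) = 587162871/31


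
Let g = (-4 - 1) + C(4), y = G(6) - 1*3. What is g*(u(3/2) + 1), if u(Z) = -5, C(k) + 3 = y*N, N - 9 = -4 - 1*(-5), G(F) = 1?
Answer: 112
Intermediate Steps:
N = 10 (N = 9 + (-4 - 1*(-5)) = 9 + (-4 + 5) = 9 + 1 = 10)
y = -2 (y = 1 - 1*3 = 1 - 3 = -2)
C(k) = -23 (C(k) = -3 - 2*10 = -3 - 20 = -23)
g = -28 (g = (-4 - 1) - 23 = -5 - 23 = -28)
g*(u(3/2) + 1) = -28*(-5 + 1) = -28*(-4) = 112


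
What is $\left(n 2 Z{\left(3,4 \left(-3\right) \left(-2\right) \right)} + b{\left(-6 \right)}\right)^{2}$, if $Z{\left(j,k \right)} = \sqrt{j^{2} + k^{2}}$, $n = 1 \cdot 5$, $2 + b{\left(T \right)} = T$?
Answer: $58564 - 480 \sqrt{65} \approx 54694.0$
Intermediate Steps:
$b{\left(T \right)} = -2 + T$
$n = 5$
$\left(n 2 Z{\left(3,4 \left(-3\right) \left(-2\right) \right)} + b{\left(-6 \right)}\right)^{2} = \left(5 \cdot 2 \sqrt{3^{2} + \left(4 \left(-3\right) \left(-2\right)\right)^{2}} - 8\right)^{2} = \left(10 \sqrt{9 + \left(\left(-12\right) \left(-2\right)\right)^{2}} - 8\right)^{2} = \left(10 \sqrt{9 + 24^{2}} - 8\right)^{2} = \left(10 \sqrt{9 + 576} - 8\right)^{2} = \left(10 \sqrt{585} - 8\right)^{2} = \left(10 \cdot 3 \sqrt{65} - 8\right)^{2} = \left(30 \sqrt{65} - 8\right)^{2} = \left(-8 + 30 \sqrt{65}\right)^{2}$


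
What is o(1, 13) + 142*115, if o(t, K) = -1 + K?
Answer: 16342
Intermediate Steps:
o(1, 13) + 142*115 = (-1 + 13) + 142*115 = 12 + 16330 = 16342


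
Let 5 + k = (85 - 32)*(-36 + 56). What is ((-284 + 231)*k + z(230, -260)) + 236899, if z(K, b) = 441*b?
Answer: 66324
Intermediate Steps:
k = 1055 (k = -5 + (85 - 32)*(-36 + 56) = -5 + 53*20 = -5 + 1060 = 1055)
((-284 + 231)*k + z(230, -260)) + 236899 = ((-284 + 231)*1055 + 441*(-260)) + 236899 = (-53*1055 - 114660) + 236899 = (-55915 - 114660) + 236899 = -170575 + 236899 = 66324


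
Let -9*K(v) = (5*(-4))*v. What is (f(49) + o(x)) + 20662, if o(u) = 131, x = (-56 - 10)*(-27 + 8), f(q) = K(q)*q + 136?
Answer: 236381/9 ≈ 26265.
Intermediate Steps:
K(v) = 20*v/9 (K(v) = -5*(-4)*v/9 = -(-20)*v/9 = 20*v/9)
f(q) = 136 + 20*q**2/9 (f(q) = (20*q/9)*q + 136 = 20*q**2/9 + 136 = 136 + 20*q**2/9)
x = 1254 (x = -66*(-19) = 1254)
(f(49) + o(x)) + 20662 = ((136 + (20/9)*49**2) + 131) + 20662 = ((136 + (20/9)*2401) + 131) + 20662 = ((136 + 48020/9) + 131) + 20662 = (49244/9 + 131) + 20662 = 50423/9 + 20662 = 236381/9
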